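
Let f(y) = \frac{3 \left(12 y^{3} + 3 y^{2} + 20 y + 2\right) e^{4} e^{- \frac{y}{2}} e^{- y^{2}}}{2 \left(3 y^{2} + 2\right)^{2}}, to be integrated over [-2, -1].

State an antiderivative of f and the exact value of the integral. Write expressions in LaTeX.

Antiderivative: F(y) = - \frac{3 e^{4} e^{- \frac{y}{2}} e^{- y^{2}}}{3 y^{2} + 2}; value = - \frac{3 e^{\frac{7}{2}}}{5} + \frac{3 e}{14}

Recognize the product-rule pattern: f = u'v + uv' with u = - \frac{3}{2 \left(\frac{3 y^{2}}{2} + 1\right)}, v = e^{- y^{2} - \frac{y}{2} + 4}, so integration by parts undoes it.
F(y) = - \frac{3 e^{4} e^{- \frac{y}{2}} e^{- y^{2}}}{3 y^{2} + 2} is an antiderivative of f.
Check: d/dy[- \frac{3 e^{4} e^{- \frac{y}{2}} e^{- y^{2}}}{3 y^{2} + 2}] = \frac{36 y^{3} e^{4} + 9 y^{2} e^{4} + 60 y e^{4} + 6 e^{4}}{18 y^{4} e^{\frac{y}{2}} e^{y^{2}} + 24 y^{2} e^{\frac{y}{2}} e^{y^{2}} + 8 e^{\frac{y}{2}} e^{y^{2}}}, which equals f(y).
F(-1) = - \frac{3 e^{\frac{7}{2}}}{5}; F(-2) = - \frac{3 e}{14}.
Integral = F(-1) - F(-2) = - \frac{3 e^{\frac{7}{2}}}{5} + \frac{3 e}{14}.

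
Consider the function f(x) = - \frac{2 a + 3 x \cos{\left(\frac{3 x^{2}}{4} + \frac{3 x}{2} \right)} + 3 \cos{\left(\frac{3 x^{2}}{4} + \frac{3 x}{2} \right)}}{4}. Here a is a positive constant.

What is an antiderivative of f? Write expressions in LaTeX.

A first test for any F(x): its x-derivative must equal f(x) identically.
Check: d/dx[- \frac{a x}{2} - \frac{\sin{\left(\frac{3 x^{2}}{4} + \frac{3 x}{2} \right)}}{2}] = - \frac{a}{2} - \frac{3 x \cos{\left(\frac{3 x^{2}}{4} + \frac{3 x}{2} \right)}}{4} - \frac{3 \cos{\left(\frac{3 x^{2}}{4} + \frac{3 x}{2} \right)}}{4}, which equals f(x).

An antiderivative is F(x) = - \frac{a x}{2} - \frac{\sin{\left(\frac{3 x^{2}}{4} + \frac{3 x}{2} \right)}}{2}.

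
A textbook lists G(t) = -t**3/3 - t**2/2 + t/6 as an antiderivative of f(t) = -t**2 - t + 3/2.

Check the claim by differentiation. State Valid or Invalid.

Invalid: d/dt[G] - f = -4/3, which is not 0.

d/dt[G] = -t**2 - t + 1/6
d/dt[G] - f(t) = -4/3 != 0.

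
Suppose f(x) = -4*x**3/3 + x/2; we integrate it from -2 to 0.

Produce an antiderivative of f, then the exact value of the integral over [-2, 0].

Integrate term by term and add the pieces.
F(x) = x**2*(3 - 4*x**2)/12 is an antiderivative of f.
Check: d/dx[x**2*(3 - 4*x**2)/12] = -4*x**3/3 + x/2 = f(x).
F(0) = 0; F(-2) = -13/3.
Integral = F(0) - F(-2) = 13/3.

Antiderivative: F(x) = x**2*(3 - 4*x**2)/12; value = 13/3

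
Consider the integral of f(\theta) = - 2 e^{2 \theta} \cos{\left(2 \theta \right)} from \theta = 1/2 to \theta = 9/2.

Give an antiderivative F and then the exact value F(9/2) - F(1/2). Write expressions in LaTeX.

Antiderivative: F(\theta) = - \frac{e^{2 \theta} \sin{\left(2 \theta \right)}}{2} - \frac{e^{2 \theta} \cos{\left(2 \theta \right)}}{2}; value = - \frac{e^{9} \sin{\left(9 \right)}}{2} + \frac{e \cos{\left(1 \right)}}{2} + \frac{e \sin{\left(1 \right)}}{2} - \frac{e^{9} \cos{\left(9 \right)}}{2}

Whatever form F(\theta) takes, F'(\theta) = f(\theta) is non-negotiable.
F(\theta) = - \frac{e^{2 \theta} \sin{\left(2 \theta \right)}}{2} - \frac{e^{2 \theta} \cos{\left(2 \theta \right)}}{2} is an antiderivative of f.
Check: d/d\theta[- \frac{e^{2 \theta} \sin{\left(2 \theta \right)}}{2} - \frac{e^{2 \theta} \cos{\left(2 \theta \right)}}{2}] = - 2 e^{2 \theta} \cos{\left(2 \theta \right)} = f(\theta).
F(9/2) = - \frac{e^{9} \sin{\left(9 \right)}}{2} - \frac{e^{9} \cos{\left(9 \right)}}{2}; F(1/2) = - \frac{e \sin{\left(1 \right)}}{2} - \frac{e \cos{\left(1 \right)}}{2}.
Integral = F(9/2) - F(1/2) = - \frac{e^{9} \sin{\left(9 \right)}}{2} + \frac{e \cos{\left(1 \right)}}{2} + \frac{e \sin{\left(1 \right)}}{2} - \frac{e^{9} \cos{\left(9 \right)}}{2}.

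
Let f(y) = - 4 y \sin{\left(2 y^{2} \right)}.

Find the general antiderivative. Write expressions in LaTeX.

F(y) = \cos{\left(2 y^{2} \right)} + C

The substitution u = 2 y^{2} works: f is exactly (dF/du)*(du/dy) for that inner function.
Check: d/dy[\cos{\left(2 y^{2} \right)}] = - 4 y \sin{\left(2 y^{2} \right)} = f(y).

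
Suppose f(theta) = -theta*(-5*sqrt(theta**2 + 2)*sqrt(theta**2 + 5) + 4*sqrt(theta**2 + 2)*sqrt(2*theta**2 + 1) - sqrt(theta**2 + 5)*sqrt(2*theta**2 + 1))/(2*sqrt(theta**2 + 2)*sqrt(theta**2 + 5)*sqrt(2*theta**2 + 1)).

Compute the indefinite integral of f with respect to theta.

F(theta) = (2*sqrt(theta**2 + 2) - 8*sqrt(theta**2 + 5) + 5*sqrt(2*theta**2 + 1))/4 + C

Recover f(theta) by differentiating a candidate F(theta); any mismatch rules it out.
Check: d/dtheta[(2*sqrt(theta**2 + 2) - 8*sqrt(theta**2 + 5) + 5*sqrt(2*theta**2 + 1))/4] = (5*theta*sqrt(theta**2 + 2)*sqrt(theta**2 + 5) - 4*theta*sqrt(theta**2 + 2)*sqrt(2*theta**2 + 1) + theta*sqrt(theta**2 + 5)*sqrt(2*theta**2 + 1))/(2*sqrt(theta**2 + 2)*sqrt(theta**2 + 5)*sqrt(2*theta**2 + 1)), which equals f(theta).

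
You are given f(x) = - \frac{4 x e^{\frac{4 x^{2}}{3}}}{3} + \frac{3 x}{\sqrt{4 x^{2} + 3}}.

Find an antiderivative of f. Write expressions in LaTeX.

An antiderivative is F(x) = \frac{3 \sqrt{4 x^{2} + 3}}{4} - \frac{e^{\frac{4 x^{2}}{3}}}{2}.

Integrate term by term and add the pieces.
Check: d/dx[\frac{3 \sqrt{4 x^{2} + 3}}{4} - \frac{e^{\frac{4 x^{2}}{3}}}{2}] = \frac{- 4 x \sqrt{4 x^{2} + 3} e^{\frac{4 x^{2}}{3}} + 9 x}{3 \sqrt{4 x^{2} + 3}}, which equals f(x).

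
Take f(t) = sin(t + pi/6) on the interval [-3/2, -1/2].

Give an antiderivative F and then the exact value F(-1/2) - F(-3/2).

For F(t) to be correct the identity F'(t) - f(t) = 0 must hold.
F(t) = -cos(t + pi/6) is an antiderivative of f.
Check: d/dt[-cos(t + pi/6)] = sin(t + pi/6) = f(t).
F(-1/2) = -sin(1/2 + pi/3); F(-3/2) = -sin(pi/3 + 3/2).
Integral = F(-1/2) - F(-3/2) = -sin(1/2 + pi/3) + sin(pi/3 + 3/2).

Antiderivative: F(t) = -cos(t + pi/6); value = -sin(1/2 + pi/3) + sin(pi/3 + 3/2)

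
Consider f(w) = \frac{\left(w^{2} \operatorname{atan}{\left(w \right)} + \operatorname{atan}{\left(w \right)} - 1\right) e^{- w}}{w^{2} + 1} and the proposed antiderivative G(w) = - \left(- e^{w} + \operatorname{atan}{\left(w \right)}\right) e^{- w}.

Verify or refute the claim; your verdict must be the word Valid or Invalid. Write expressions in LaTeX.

Valid. The derivative of G reproduces f.

d/dw[G] = \frac{w^{2} \operatorname{atan}{\left(w \right)} + \operatorname{atan}{\left(w \right)} - 1}{w^{2} e^{w} + e^{w}}
This equals f(w) exactly, so the claim holds.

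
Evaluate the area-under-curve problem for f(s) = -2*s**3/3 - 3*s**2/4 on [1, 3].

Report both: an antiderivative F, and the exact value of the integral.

Integrate term by term and add the pieces.
F(s) = -s**4/6 - s**3/4 is an antiderivative of f.
Check: d/ds[-s**4/6 - s**3/4] = -2*s**3/3 - 3*s**2/4 = f(s).
F(3) = -81/4; F(1) = -5/12.
Integral = F(3) - F(1) = -119/6.

Antiderivative: F(s) = -s**4/6 - s**3/4; value = -119/6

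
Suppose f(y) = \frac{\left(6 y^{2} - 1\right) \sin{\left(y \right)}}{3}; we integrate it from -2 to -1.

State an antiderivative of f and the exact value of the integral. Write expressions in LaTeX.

Antiderivative: F(y) = - 2 y^{2} \cos{\left(y \right)} + 4 y \sin{\left(y \right)} + \frac{13 \cos{\left(y \right)}}{3}; value = - 8 \sin{\left(2 \right)} + \frac{11 \cos{\left(2 \right)}}{3} + \frac{7 \cos{\left(1 \right)}}{3} + 4 \sin{\left(1 \right)}

Since d/dy undoes antidifferentiation here, F'(y) = f(y) is required of F(y).
F(y) = - 2 y^{2} \cos{\left(y \right)} + 4 y \sin{\left(y \right)} + \frac{13 \cos{\left(y \right)}}{3} is an antiderivative of f.
Check: d/dy[- 2 y^{2} \cos{\left(y \right)} + 4 y \sin{\left(y \right)} + \frac{13 \cos{\left(y \right)}}{3}] = 2 y^{2} \sin{\left(y \right)} - \frac{\sin{\left(y \right)}}{3}, which equals f(y).
F(-1) = \frac{7 \cos{\left(1 \right)}}{3} + 4 \sin{\left(1 \right)}; F(-2) = - \frac{11 \cos{\left(2 \right)}}{3} + 8 \sin{\left(2 \right)}.
Integral = F(-1) - F(-2) = - 8 \sin{\left(2 \right)} + \frac{11 \cos{\left(2 \right)}}{3} + \frac{7 \cos{\left(1 \right)}}{3} + 4 \sin{\left(1 \right)}.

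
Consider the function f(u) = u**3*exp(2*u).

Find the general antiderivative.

F(u) = u**3*exp(2*u)/2 - 3*u**2*exp(2*u)/4 + 3*u*exp(2*u)/4 - 3*exp(2*u)/8 + C

f has the shape v'r + vr' for v = u**3/2 - 3*u**2/4 + 3*u/4 - 3/8 and r = exp(2*u) — it is the derivative of the product v*r.
Check: d/du[u**3*exp(2*u)/2 - 3*u**2*exp(2*u)/4 + 3*u*exp(2*u)/4 - 3*exp(2*u)/8] = u**3*exp(2*u) = f(u).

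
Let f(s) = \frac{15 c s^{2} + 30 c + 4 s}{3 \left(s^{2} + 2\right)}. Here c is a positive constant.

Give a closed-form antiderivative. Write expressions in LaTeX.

A candidate is checked by its d/ds: the result must match f(s).
Check: d/ds[5 c s + \frac{2 \log{\left(s^{2} + 2 \right)}}{3}] = \frac{15 c s^{2} + 30 c + 4 s}{3 s^{2} + 6}, which equals f(s).

An antiderivative is F(s) = 5 c s + \frac{2 \log{\left(s^{2} + 2 \right)}}{3}.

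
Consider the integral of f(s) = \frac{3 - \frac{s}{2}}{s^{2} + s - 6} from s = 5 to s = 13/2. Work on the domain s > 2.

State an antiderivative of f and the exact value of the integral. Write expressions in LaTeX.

Antiderivative: F(s) = - \frac{- 4 \log{\left(s - 2 \right)} + 9 \log{\left(s + 3 \right)}}{10}; value = - \frac{9 \log{\left(\frac{19}{2} \right)}}{10} - \frac{2 \log{\left(3 \right)}}{5} + \frac{2 \log{\left(\frac{9}{2} \right)}}{5} + \frac{9 \log{\left(8 \right)}}{10}

The denominator factors as 2 \left(s - 2\right) \left(s + 3\right); partial fractions split f into directly integrable pieces: - \frac{9}{10 \left(s + 3\right)} + \frac{2}{5 \left(s - 2\right)}.
F(s) = - \frac{- 4 \log{\left(s - 2 \right)} + 9 \log{\left(s + 3 \right)}}{10} is an antiderivative of f.
Check: d/ds[- \frac{- 4 \log{\left(s - 2 \right)} + 9 \log{\left(s + 3 \right)}}{10}] = \frac{6 - s}{2 s^{2} + 2 s - 12}, which equals f(s).
F(13/2) = - \frac{9 \log{\left(\frac{19}{2} \right)}}{10} + \frac{2 \log{\left(\frac{9}{2} \right)}}{5}; F(5) = - \frac{9 \log{\left(8 \right)}}{10} + \frac{2 \log{\left(3 \right)}}{5}.
Integral = F(13/2) - F(5) = - \frac{9 \log{\left(\frac{19}{2} \right)}}{10} - \frac{2 \log{\left(3 \right)}}{5} + \frac{2 \log{\left(\frac{9}{2} \right)}}{5} + \frac{9 \log{\left(8 \right)}}{10}.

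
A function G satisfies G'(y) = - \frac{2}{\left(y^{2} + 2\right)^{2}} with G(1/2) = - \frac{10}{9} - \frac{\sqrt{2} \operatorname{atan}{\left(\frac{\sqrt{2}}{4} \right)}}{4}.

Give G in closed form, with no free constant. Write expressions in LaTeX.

G(y) = - \frac{2 y}{4 y^{2} + 8} - \frac{\sqrt{2} \operatorname{atan}{\left(\frac{\sqrt{2} y}{2} \right)}}{4} - 1

Recover the given G'(y) by differentiating a candidate G(y); any mismatch rules it out.
A general antiderivative is - \frac{2 y}{4 y^{2} + 8} - \frac{\sqrt{2} \operatorname{atan}{\left(\frac{\sqrt{2} y}{2} \right)}}{4} + C.
The condition gives C = - \frac{10}{9} - \frac{\sqrt{2} \operatorname{atan}{\left(\frac{\sqrt{2}}{4} \right)}}{4} - (- \frac{\sqrt{2} \operatorname{atan}{\left(\frac{\sqrt{2}}{4} \right)}}{4} - \frac{1}{9}) = -1.
So G(y) = - \frac{2 y}{4 y^{2} + 8} - \frac{\sqrt{2} \operatorname{atan}{\left(\frac{\sqrt{2} y}{2} \right)}}{4} - 1.
Check: d/dy[- \frac{2 y}{4 y^{2} + 8} - \frac{\sqrt{2} \operatorname{atan}{\left(\frac{\sqrt{2} y}{2} \right)}}{4} - 1] = - \frac{2}{y^{4} + 4 y^{2} + 4}, which equals G'(y).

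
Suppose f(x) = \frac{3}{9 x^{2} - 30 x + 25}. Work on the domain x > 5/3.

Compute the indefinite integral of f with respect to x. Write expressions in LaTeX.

F(x) = - \frac{1}{3 x - 5} + C

Since d/dx undoes antidifferentiation here, F'(x) = f(x) is required of F(x).
Check: d/dx[- \frac{1}{3 x - 5}] = \frac{3}{9 x^{2} - 30 x + 25} = f(x).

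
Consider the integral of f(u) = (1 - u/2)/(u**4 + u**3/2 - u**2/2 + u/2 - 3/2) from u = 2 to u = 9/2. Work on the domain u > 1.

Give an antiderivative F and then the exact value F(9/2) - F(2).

Factor the denominator ((u - 1)*(2*u + 3)*(u**2 + 1)) and decompose: f = (3*u - 11)/(26*(u**2 + 1)) - 28/(65*(2*u + 3)) + 1/(10*(u - 1)); each piece integrates to a log, atan, or power term.
F(u) = log(u - 1)/10 - 14*log(u + 3/2)/65 + 3*log(u**2 + 1)/52 - 11*atan(u)/26 is an antiderivative of f.
Check: d/du[log(u - 1)/10 - 14*log(u + 3/2)/65 + 3*log(u**2 + 1)/52 - 11*atan(u)/26] = (2 - u)/(2*u**4 + u**3 - u**2 + u - 3), which equals f(u).
F(9/2) = -11*atan(9/2)/26 - 14*log(6)/65 + log(7/2)/10 + 3*log(85/4)/52; F(2) = -11*atan(2)/26 - 14*log(7/2)/65 + 3*log(5)/52.
Integral = F(9/2) - F(2) = -11*atan(9/2)/26 - 14*log(6)/65 - 3*log(5)/52 + 3*log(85/4)/52 + 41*log(7/2)/130 + 11*atan(2)/26.

Antiderivative: F(u) = log(u - 1)/10 - 14*log(u + 3/2)/65 + 3*log(u**2 + 1)/52 - 11*atan(u)/26; value = -11*atan(9/2)/26 - 14*log(6)/65 - 3*log(5)/52 + 3*log(85/4)/52 + 41*log(7/2)/130 + 11*atan(2)/26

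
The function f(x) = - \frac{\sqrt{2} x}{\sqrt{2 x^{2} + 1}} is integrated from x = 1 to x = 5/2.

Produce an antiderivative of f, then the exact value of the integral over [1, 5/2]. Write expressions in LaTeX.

The substitution u = x^{2} + \frac{1}{2} works: f is exactly (dF/du)*(du/dx) for that inner function.
F(x) = - \sqrt{x^{2} + \frac{1}{2}} is an antiderivative of f.
Check: d/dx[- \sqrt{x^{2} + \frac{1}{2}}] = - \frac{\sqrt{2} x}{\sqrt{2 x^{2} + 1}} = f(x).
F(5/2) = - \frac{3 \sqrt{3}}{2}; F(1) = - \frac{\sqrt{6}}{2}.
Integral = F(5/2) - F(1) = - \frac{3 \sqrt{3}}{2} + \frac{\sqrt{6}}{2}.

Antiderivative: F(x) = - \sqrt{x^{2} + \frac{1}{2}}; value = - \frac{3 \sqrt{3}}{2} + \frac{\sqrt{6}}{2}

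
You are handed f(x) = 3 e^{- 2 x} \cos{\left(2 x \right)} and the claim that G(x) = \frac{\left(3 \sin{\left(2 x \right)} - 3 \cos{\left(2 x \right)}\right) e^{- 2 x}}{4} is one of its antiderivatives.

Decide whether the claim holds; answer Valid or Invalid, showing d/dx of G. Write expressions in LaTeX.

Valid - differentiating G returns exactly f.

d/dx[G] = 3 e^{- 2 x} \cos{\left(2 x \right)}
This equals f(x) exactly, so the claim holds.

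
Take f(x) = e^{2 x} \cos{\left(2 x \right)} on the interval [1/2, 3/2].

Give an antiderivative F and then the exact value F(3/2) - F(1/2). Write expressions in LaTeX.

Whatever form F(x) takes, F'(x) = f(x) is non-negotiable.
F(x) = \frac{e^{2 x} \sin{\left(2 x \right)}}{4} + \frac{e^{2 x} \cos{\left(2 x \right)}}{4} is an antiderivative of f.
Check: d/dx[\frac{e^{2 x} \sin{\left(2 x \right)}}{4} + \frac{e^{2 x} \cos{\left(2 x \right)}}{4}] = e^{2 x} \cos{\left(2 x \right)} = f(x).
F(3/2) = \frac{e^{3} \cos{\left(3 \right)}}{4} + \frac{e^{3} \sin{\left(3 \right)}}{4}; F(1/2) = \frac{e \cos{\left(1 \right)}}{4} + \frac{e \sin{\left(1 \right)}}{4}.
Integral = F(3/2) - F(1/2) = \frac{e^{3} \cos{\left(3 \right)}}{4} - \frac{e \sin{\left(1 \right)}}{4} - \frac{e \cos{\left(1 \right)}}{4} + \frac{e^{3} \sin{\left(3 \right)}}{4}.

Antiderivative: F(x) = \frac{e^{2 x} \sin{\left(2 x \right)}}{4} + \frac{e^{2 x} \cos{\left(2 x \right)}}{4}; value = \frac{e^{3} \cos{\left(3 \right)}}{4} - \frac{e \sin{\left(1 \right)}}{4} - \frac{e \cos{\left(1 \right)}}{4} + \frac{e^{3} \sin{\left(3 \right)}}{4}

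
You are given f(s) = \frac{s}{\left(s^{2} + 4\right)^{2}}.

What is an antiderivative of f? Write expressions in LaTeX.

f matches the chain-rule pattern g'(h)*h' with inner function h(s) = 2 s^{2} + 8; substituting u = h(s) collapses the integral.
Check: d/ds[- \frac{1}{2 \left(s^{2} + 4\right)}] = \frac{s}{s^{4} + 8 s^{2} + 16}, which equals f(s).

An antiderivative is F(s) = - \frac{1}{2 \left(s^{2} + 4\right)}.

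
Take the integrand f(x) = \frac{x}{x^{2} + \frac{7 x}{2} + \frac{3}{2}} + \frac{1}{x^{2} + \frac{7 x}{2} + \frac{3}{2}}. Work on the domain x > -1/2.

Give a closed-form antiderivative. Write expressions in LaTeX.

Factor the denominator (\left(x + 3\right) \left(2 x + 1\right)) and decompose: f = \frac{2}{5 \left(2 x + 1\right)} + \frac{4}{5 \left(x + 3\right)}; each piece integrates to a log, atan, or power term.
Check: d/dx[\frac{\log{\left(x + \frac{1}{2} \right)}}{5} + \frac{4 \log{\left(x + 3 \right)}}{5}] = \frac{2 x + 2}{2 x^{2} + 7 x + 3}, which equals f(x).

An antiderivative is F(x) = \frac{\log{\left(x + \frac{1}{2} \right)}}{5} + \frac{4 \log{\left(x + 3 \right)}}{5}.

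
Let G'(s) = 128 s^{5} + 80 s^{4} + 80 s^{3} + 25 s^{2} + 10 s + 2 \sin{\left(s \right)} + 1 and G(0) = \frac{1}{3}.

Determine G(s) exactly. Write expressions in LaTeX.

G(s) = \frac{64 s^{6} + 48 s^{5} + 60 s^{4} + 25 s^{3} + 15 s^{2} + 3 s - 6 \cos{\left(s \right)} + 7}{3}

Integrate term by term and add the pieces.
A general antiderivative is \frac{\left(4 s^{2} + s + 1\right)^{3}}{3} - 2 \cos{\left(s \right)} + C.
The condition gives C = \frac{1}{3} - (- \frac{5}{3}) = 2.
So G(s) = \frac{64 s^{6} + 48 s^{5} + 60 s^{4} + 25 s^{3} + 15 s^{2} + 3 s - 6 \cos{\left(s \right)} + 7}{3}.
Check: d/ds[\frac{64 s^{6} + 48 s^{5} + 60 s^{4} + 25 s^{3} + 15 s^{2} + 3 s - 6 \cos{\left(s \right)} + 7}{3}] = 128 s^{5} + 80 s^{4} + 80 s^{3} + 25 s^{2} + 10 s + 2 \sin{\left(s \right)} + 1 = G'(s).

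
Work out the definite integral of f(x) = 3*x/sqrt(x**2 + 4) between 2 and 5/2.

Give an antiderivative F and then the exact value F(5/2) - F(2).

Antiderivative: F(x) = 3*sqrt(x**2 + 4); value = -6*sqrt(2) + 3*sqrt(41)/2

The substitution u = x**2 + 4 works: f is exactly (dF/du)*(du/dx) for that inner function.
F(x) = 3*sqrt(x**2 + 4) is an antiderivative of f.
Check: d/dx[3*sqrt(x**2 + 4)] = 3*x/sqrt(x**2 + 4) = f(x).
F(5/2) = 3*sqrt(41)/2; F(2) = 6*sqrt(2).
Integral = F(5/2) - F(2) = -6*sqrt(2) + 3*sqrt(41)/2.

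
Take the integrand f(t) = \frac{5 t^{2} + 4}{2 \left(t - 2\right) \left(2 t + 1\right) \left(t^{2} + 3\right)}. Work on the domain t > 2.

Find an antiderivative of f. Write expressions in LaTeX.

Factor the denominator (2 \left(t - 2\right) \left(2 t + 1\right) \left(t^{2} + 3\right)) and decompose: f = - \frac{11 \left(3 t - 8\right)}{182 \left(t^{2} + 3\right)} - \frac{21}{65 \left(2 t + 1\right)} + \frac{12}{35 \left(t - 2\right)}; each piece integrates to a log, atan, or power term.
Check: d/dt[\frac{1872 \log{\left(t - 2 \right)} - 882 \log{\left(t + \frac{1}{2} \right)} - 495 \log{\left(t^{2} + 3 \right)} + 880 \sqrt{3} \operatorname{atan}{\left(\frac{\sqrt{3} t}{3} \right)}}{5460}] = \frac{5 t^{2} + 4}{4 t^{4} - 6 t^{3} + 8 t^{2} - 18 t - 12}, which equals f(t).

An antiderivative is F(t) = \frac{1872 \log{\left(t - 2 \right)} - 882 \log{\left(t + \frac{1}{2} \right)} - 495 \log{\left(t^{2} + 3 \right)} + 880 \sqrt{3} \operatorname{atan}{\left(\frac{\sqrt{3} t}{3} \right)}}{5460}.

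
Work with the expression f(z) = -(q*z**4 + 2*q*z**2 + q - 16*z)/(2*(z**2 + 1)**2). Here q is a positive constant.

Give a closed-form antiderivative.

Check any antiderivative F(z) by computing F'(z) and comparing it with f(z).
Check: d/dz[-q*z/2 - 4/(z**2 + 1)] = (-q*z**4 - 2*q*z**2 - q + 16*z)/(2*z**4 + 4*z**2 + 2), which equals f(z).

An antiderivative is F(z) = -q*z/2 - 4/(z**2 + 1).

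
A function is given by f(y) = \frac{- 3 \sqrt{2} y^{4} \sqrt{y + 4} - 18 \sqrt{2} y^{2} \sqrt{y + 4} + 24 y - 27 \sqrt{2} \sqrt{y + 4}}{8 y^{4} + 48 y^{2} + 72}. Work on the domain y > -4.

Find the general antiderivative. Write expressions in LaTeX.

Recover f(y) by differentiating a candidate F(y); any mismatch rules it out.
Check: d/dy[\frac{- \sqrt{2} \left(y + 4\right)^{\frac{3}{2}} \left(y^{2} + 3\right) - 6}{4 \left(y^{2} + 3\right)}] = \frac{- 3 \sqrt{2} y^{4} \sqrt{y + 4} - 18 \sqrt{2} y^{2} \sqrt{y + 4} + 24 y - 27 \sqrt{2} \sqrt{y + 4}}{8 y^{4} + 48 y^{2} + 72} = f(y).

F(y) = \frac{- \sqrt{2} \left(y + 4\right)^{\frac{3}{2}} \left(y^{2} + 3\right) - 6}{4 \left(y^{2} + 3\right)} + C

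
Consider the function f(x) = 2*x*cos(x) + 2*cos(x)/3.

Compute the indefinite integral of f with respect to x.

The integrand splits into summands that can be handled one at a time.
Check: d/dx[2*x*sin(x) + 2*sin(x)/3 + 2*cos(x)] = 2*x*cos(x) + 2*cos(x)/3 = f(x).

F(x) = 2*x*sin(x) + 2*sin(x)/3 + 2*cos(x) + C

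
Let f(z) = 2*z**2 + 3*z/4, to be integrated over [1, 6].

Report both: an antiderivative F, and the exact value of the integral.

Antiderivative: F(z) = z**2*(16*z + 9)/24; value = 3755/24

Integrate term by term and add the pieces.
F(z) = z**2*(16*z + 9)/24 is an antiderivative of f.
Check: d/dz[z**2*(16*z + 9)/24] = 2*z**2 + 3*z/4 = f(z).
F(6) = 315/2; F(1) = 25/24.
Integral = F(6) - F(1) = 3755/24.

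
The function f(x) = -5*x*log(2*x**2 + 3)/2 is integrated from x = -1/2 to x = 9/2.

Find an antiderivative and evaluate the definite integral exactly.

A candidate is checked by its d/dx: the result must match f(x).
F(x) = -5*x**2*log(2*x**2 + 3)/4 + 5*x**2/4 - 15*log(2*x**2 + 3)/8 is an antiderivative of f.
Check: d/dx[-5*x**2*log(2*x**2 + 3)/4 + 5*x**2/4 - 15*log(2*x**2 + 3)/8] = -5*x*log(2*x**2 + 3)/2 = f(x).
F(9/2) = 405/16 - 435*log(87/2)/16; F(-1/2) = 5/16 - 35*log(7/2)/16.
Integral = F(9/2) - F(-1/2) = -435*log(87/2)/16 + 35*log(7/2)/16 + 25.

Antiderivative: F(x) = -5*x**2*log(2*x**2 + 3)/4 + 5*x**2/4 - 15*log(2*x**2 + 3)/8; value = -435*log(87/2)/16 + 35*log(7/2)/16 + 25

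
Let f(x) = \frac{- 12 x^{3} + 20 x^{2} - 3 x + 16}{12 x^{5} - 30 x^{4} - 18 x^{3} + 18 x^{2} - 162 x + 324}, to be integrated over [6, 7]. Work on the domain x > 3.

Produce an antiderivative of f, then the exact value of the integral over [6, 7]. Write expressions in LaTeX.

Antiderivative: F(x) = - \frac{137 \log{\left(x - 3 \right)}}{1080} - \frac{64 \log{\left(x - \frac{3}{2} \right)}}{1323} + \frac{33 \log{\left(x + 2 \right)}}{245} + \frac{143 \log{\left(x^{2} + 3 \right)}}{7056} - \frac{979 \sqrt{3} \operatorname{atan}{\left(\frac{\sqrt{3} x}{3} \right)}}{10584}; value = - \frac{33 \log{\left(8 \right)}}{245} - \frac{979 \sqrt{3} \operatorname{atan}{\left(\frac{7 \sqrt{3}}{3} \right)}}{10584} - \frac{137 \log{\left(4 \right)}}{1080} - \frac{64 \log{\left(\frac{11}{2} \right)}}{1323} - \frac{143 \log{\left(39 \right)}}{7056} + \frac{64 \log{\left(\frac{9}{2} \right)}}{1323} + \frac{143 \log{\left(52 \right)}}{7056} + \frac{137 \log{\left(3 \right)}}{1080} + \frac{979 \sqrt{3} \operatorname{atan}{\left(2 \sqrt{3} \right)}}{10584} + \frac{33 \log{\left(9 \right)}}{245}

Factor the denominator (6 \left(x - 3\right) \left(x + 2\right) \left(2 x - 3\right) \left(x^{2} + 3\right)) and decompose: f = \frac{11 \left(13 x - 89\right)}{3528 \left(x^{2} + 3\right)} - \frac{128}{1323 \left(2 x - 3\right)} + \frac{33}{245 \left(x + 2\right)} - \frac{137}{1080 \left(x - 3\right)}; each piece integrates to a log, atan, or power term.
F(x) = - \frac{137 \log{\left(x - 3 \right)}}{1080} - \frac{64 \log{\left(x - \frac{3}{2} \right)}}{1323} + \frac{33 \log{\left(x + 2 \right)}}{245} + \frac{143 \log{\left(x^{2} + 3 \right)}}{7056} - \frac{979 \sqrt{3} \operatorname{atan}{\left(\frac{\sqrt{3} x}{3} \right)}}{10584} is an antiderivative of f.
Check: d/dx[- \frac{137 \log{\left(x - 3 \right)}}{1080} - \frac{64 \log{\left(x - \frac{3}{2} \right)}}{1323} + \frac{33 \log{\left(x + 2 \right)}}{245} + \frac{143 \log{\left(x^{2} + 3 \right)}}{7056} - \frac{979 \sqrt{3} \operatorname{atan}{\left(\frac{\sqrt{3} x}{3} \right)}}{10584}] = \frac{- 12 x^{3} + 20 x^{2} - 3 x + 16}{12 x^{5} - 30 x^{4} - 18 x^{3} + 18 x^{2} - 162 x + 324} = f(x).
F(7) = - \frac{979 \sqrt{3} \operatorname{atan}{\left(\frac{7 \sqrt{3}}{3} \right)}}{10584} - \frac{137 \log{\left(4 \right)}}{1080} - \frac{64 \log{\left(\frac{11}{2} \right)}}{1323} + \frac{143 \log{\left(52 \right)}}{7056} + \frac{33 \log{\left(9 \right)}}{245}; F(6) = - \frac{979 \sqrt{3} \operatorname{atan}{\left(2 \sqrt{3} \right)}}{10584} - \frac{137 \log{\left(3 \right)}}{1080} - \frac{64 \log{\left(\frac{9}{2} \right)}}{1323} + \frac{143 \log{\left(39 \right)}}{7056} + \frac{33 \log{\left(8 \right)}}{245}.
Integral = F(7) - F(6) = - \frac{33 \log{\left(8 \right)}}{245} - \frac{979 \sqrt{3} \operatorname{atan}{\left(\frac{7 \sqrt{3}}{3} \right)}}{10584} - \frac{137 \log{\left(4 \right)}}{1080} - \frac{64 \log{\left(\frac{11}{2} \right)}}{1323} - \frac{143 \log{\left(39 \right)}}{7056} + \frac{64 \log{\left(\frac{9}{2} \right)}}{1323} + \frac{143 \log{\left(52 \right)}}{7056} + \frac{137 \log{\left(3 \right)}}{1080} + \frac{979 \sqrt{3} \operatorname{atan}{\left(2 \sqrt{3} \right)}}{10584} + \frac{33 \log{\left(9 \right)}}{245}.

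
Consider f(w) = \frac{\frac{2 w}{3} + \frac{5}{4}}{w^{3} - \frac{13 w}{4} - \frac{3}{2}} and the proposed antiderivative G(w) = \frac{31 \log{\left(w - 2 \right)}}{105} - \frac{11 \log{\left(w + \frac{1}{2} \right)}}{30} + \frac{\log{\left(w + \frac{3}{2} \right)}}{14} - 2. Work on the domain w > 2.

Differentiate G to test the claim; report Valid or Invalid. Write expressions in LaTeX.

d/dw[G] = \frac{8 w + 15}{12 w^{3} - 39 w - 18}
This equals f(w) exactly, so the claim holds.

Valid - differentiating G returns exactly f.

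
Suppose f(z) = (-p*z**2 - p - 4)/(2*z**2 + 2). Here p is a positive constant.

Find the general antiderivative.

Recover f(z) by differentiating a candidate F(z); any mismatch rules it out.
Check: d/dz[-p*z/2 - 2*atan(z)] = (-p*z**2 - p - 4)/(2*z**2 + 2) = f(z).

F(z) = -p*z/2 - 2*atan(z) + C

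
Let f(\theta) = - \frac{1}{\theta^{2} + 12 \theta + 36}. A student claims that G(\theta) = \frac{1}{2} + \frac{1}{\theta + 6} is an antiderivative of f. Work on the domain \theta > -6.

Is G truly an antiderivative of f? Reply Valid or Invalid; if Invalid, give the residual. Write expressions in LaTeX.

d/d\theta[G] = - \frac{1}{\theta^{2} + 12 \theta + 36}
This equals f(\theta) exactly, so the claim holds.

Valid. The derivative of G reproduces f.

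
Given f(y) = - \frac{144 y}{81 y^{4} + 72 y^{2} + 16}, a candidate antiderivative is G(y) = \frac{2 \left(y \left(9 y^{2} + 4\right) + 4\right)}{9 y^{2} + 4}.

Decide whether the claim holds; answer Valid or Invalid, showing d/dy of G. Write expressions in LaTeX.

Invalid: d/dy[G] - f = 2, which is not 0.

d/dy[G] = \frac{162 y^{4} + 144 y^{2} - 144 y + 32}{81 y^{4} + 72 y^{2} + 16}
d/dy[G] - f(y) = 2 != 0.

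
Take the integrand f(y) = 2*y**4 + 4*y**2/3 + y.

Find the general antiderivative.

F(y) = 2*y**5/5 + 4*y**3/9 + y**2/2 + C

The integrand splits into summands that can be handled one at a time.
Check: d/dy[2*y**5/5 + 4*y**3/9 + y**2/2] = 2*y**4 + 4*y**2/3 + y = f(y).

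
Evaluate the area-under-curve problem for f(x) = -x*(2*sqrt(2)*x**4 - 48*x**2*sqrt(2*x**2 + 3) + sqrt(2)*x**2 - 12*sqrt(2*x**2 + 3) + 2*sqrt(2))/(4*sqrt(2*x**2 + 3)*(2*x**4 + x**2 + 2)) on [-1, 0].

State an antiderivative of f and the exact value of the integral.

Antiderivative: F(x) = -sqrt(x**2 + 3/2)/4 + 3*log(x**4 + x**2/2 + 1)/2; value = -3*log(5/2)/2 - sqrt(6)/8 + sqrt(10)/8

A candidate is checked by its d/dx: the result must match f(x).
F(x) = -sqrt(x**2 + 3/2)/4 + 3*log(x**4 + x**2/2 + 1)/2 is an antiderivative of f.
Check: d/dx[-sqrt(x**2 + 3/2)/4 + 3*log(x**4 + x**2/2 + 1)/2] = (-2*sqrt(2)*x**5 + 48*x**3*sqrt(2*x**2 + 3) - sqrt(2)*x**3 + 12*x*sqrt(2*x**2 + 3) - 2*sqrt(2)*x)/(8*x**4*sqrt(2*x**2 + 3) + 4*x**2*sqrt(2*x**2 + 3) + 8*sqrt(2*x**2 + 3)), which equals f(x).
F(0) = -sqrt(6)/8; F(-1) = -sqrt(10)/8 + 3*log(5/2)/2.
Integral = F(0) - F(-1) = -3*log(5/2)/2 - sqrt(6)/8 + sqrt(10)/8.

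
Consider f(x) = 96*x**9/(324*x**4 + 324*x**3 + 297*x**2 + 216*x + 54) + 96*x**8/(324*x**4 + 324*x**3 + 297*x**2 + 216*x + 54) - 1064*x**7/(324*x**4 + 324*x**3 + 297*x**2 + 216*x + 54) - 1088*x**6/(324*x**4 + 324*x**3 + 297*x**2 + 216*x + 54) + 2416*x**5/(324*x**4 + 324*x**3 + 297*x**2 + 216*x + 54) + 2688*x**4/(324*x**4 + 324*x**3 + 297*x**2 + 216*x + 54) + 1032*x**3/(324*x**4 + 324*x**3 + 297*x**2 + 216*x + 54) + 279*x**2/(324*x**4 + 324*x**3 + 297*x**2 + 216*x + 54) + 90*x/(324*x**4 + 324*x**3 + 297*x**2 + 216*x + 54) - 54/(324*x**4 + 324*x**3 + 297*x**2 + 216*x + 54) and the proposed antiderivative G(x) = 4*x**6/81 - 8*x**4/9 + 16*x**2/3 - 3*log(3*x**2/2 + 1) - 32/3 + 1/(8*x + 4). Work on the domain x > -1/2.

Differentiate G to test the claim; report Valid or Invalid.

d/dx[G] = (192*x**9 + 192*x**8 - 2128*x**7 - 2176*x**6 + 4832*x**5 + 5376*x**4 + 2064*x**3 + 639*x**2 + 180*x - 54)/(648*x**4 + 648*x**3 + 594*x**2 + 432*x + 108)
d/dx[G] - f(x) = 1/(8*x**2 + 8*x + 2) != 0.

Invalid: d/dx[G] - f = 1/(8*x**2 + 8*x + 2), which is not 0.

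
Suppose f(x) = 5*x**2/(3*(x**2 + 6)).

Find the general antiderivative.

F(x) = 5*x/3 - 5*sqrt(6)*atan(sqrt(6)*x/6)/3 + C

Recover f(x) by differentiating a candidate F(x); any mismatch rules it out.
Check: d/dx[5*x/3 - 5*sqrt(6)*atan(sqrt(6)*x/6)/3] = 5*x**2/(3*x**2 + 18), which equals f(x).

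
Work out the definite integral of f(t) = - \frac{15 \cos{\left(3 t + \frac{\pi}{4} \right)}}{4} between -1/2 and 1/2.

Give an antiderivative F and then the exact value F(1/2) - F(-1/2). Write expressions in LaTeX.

An antiderivative F(t) passes only if d/dt[F] lands on f(t) exactly.
F(t) = - \frac{5 \sin{\left(3 t + \frac{\pi}{4} \right)}}{4} is an antiderivative of f.
Check: d/dt[- \frac{5 \sin{\left(3 t + \frac{\pi}{4} \right)}}{4}] = - \frac{15 \cos{\left(3 t + \frac{\pi}{4} \right)}}{4} = f(t).
F(1/2) = - \frac{5 \sin{\left(\frac{\pi}{4} + \frac{3}{2} \right)}}{4}; F(-1/2) = - \frac{5 \cos{\left(\frac{\pi}{4} + \frac{3}{2} \right)}}{4}.
Integral = F(1/2) - F(-1/2) = - \frac{5 \sin{\left(\frac{\pi}{4} + \frac{3}{2} \right)}}{4} + \frac{5 \cos{\left(\frac{\pi}{4} + \frac{3}{2} \right)}}{4}.

Antiderivative: F(t) = - \frac{5 \sin{\left(3 t + \frac{\pi}{4} \right)}}{4}; value = - \frac{5 \sin{\left(\frac{\pi}{4} + \frac{3}{2} \right)}}{4} + \frac{5 \cos{\left(\frac{\pi}{4} + \frac{3}{2} \right)}}{4}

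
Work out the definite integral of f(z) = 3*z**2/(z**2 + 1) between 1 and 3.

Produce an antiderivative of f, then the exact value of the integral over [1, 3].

For F(z) to be correct the identity F'(z) - f(z) = 0 must hold.
F(z) = 3*(z - atan(z)) is an antiderivative of f.
Check: d/dz[3*(z - atan(z))] = 3*z**2/(z**2 + 1) = f(z).
F(3) = 9 - 3*atan(3); F(1) = 3 - 3*pi/4.
Integral = F(3) - F(1) = -3*atan(3) + 3*pi/4 + 6.

Antiderivative: F(z) = 3*(z - atan(z)); value = -3*atan(3) + 3*pi/4 + 6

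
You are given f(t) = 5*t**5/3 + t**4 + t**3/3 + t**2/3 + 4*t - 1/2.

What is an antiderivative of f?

An antiderivative is F(t) = 5*t**6/18 + t**5/5 + t**4/12 + t**3/9 + 2*t**2 - t/2.

The integrand splits into summands that can be handled one at a time.
Check: d/dt[5*t**6/18 + t**5/5 + t**4/12 + t**3/9 + 2*t**2 - t/2] = 5*t**5/3 + t**4 + t**3/3 + t**2/3 + 4*t - 1/2 = f(t).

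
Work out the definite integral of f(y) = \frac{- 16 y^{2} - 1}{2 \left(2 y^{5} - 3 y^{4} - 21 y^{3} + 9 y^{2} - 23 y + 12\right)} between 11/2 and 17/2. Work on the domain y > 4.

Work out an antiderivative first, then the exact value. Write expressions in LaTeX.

Antiderivative: F(y) = - \frac{257 \log{\left(y - 4 \right)}}{1666} + \frac{4 \log{\left(y - \frac{1}{2} \right)}}{49} - \frac{29 \log{\left(y + 3 \right)}}{196} + \frac{15 \log{\left(y^{2} + 1 \right)}}{136} + \frac{9 \operatorname{atan}{\left(y \right)}}{68}; value = - \frac{15 \log{\left(\frac{125}{4} \right)}}{136} - \frac{29 \log{\left(\frac{23}{2} \right)}}{196} - \frac{257 \log{\left(\frac{9}{2} \right)}}{1666} - \frac{9 \operatorname{atan}{\left(\frac{11}{2} \right)}}{68} - \frac{4 \log{\left(5 \right)}}{49} + \frac{257 \log{\left(\frac{3}{2} \right)}}{1666} + \frac{4 \log{\left(8 \right)}}{49} + \frac{9 \operatorname{atan}{\left(\frac{17}{2} \right)}}{68} + \frac{29 \log{\left(\frac{17}{2} \right)}}{196} + \frac{15 \log{\left(\frac{293}{4} \right)}}{136}

Factor the denominator (2 \left(y - 4\right) \left(y + 3\right) \left(2 y - 1\right) \left(y^{2} + 1\right)) and decompose: f = \frac{3 \left(5 y + 3\right)}{68 \left(y^{2} + 1\right)} + \frac{8}{49 \left(2 y - 1\right)} - \frac{29}{196 \left(y + 3\right)} - \frac{257}{1666 \left(y - 4\right)}; each piece integrates to a log, atan, or power term.
F(y) = - \frac{257 \log{\left(y - 4 \right)}}{1666} + \frac{4 \log{\left(y - \frac{1}{2} \right)}}{49} - \frac{29 \log{\left(y + 3 \right)}}{196} + \frac{15 \log{\left(y^{2} + 1 \right)}}{136} + \frac{9 \operatorname{atan}{\left(y \right)}}{68} is an antiderivative of f.
Check: d/dy[- \frac{257 \log{\left(y - 4 \right)}}{1666} + \frac{4 \log{\left(y - \frac{1}{2} \right)}}{49} - \frac{29 \log{\left(y + 3 \right)}}{196} + \frac{15 \log{\left(y^{2} + 1 \right)}}{136} + \frac{9 \operatorname{atan}{\left(y \right)}}{68}] = \frac{- 16 y^{2} - 1}{4 y^{5} - 6 y^{4} - 42 y^{3} + 18 y^{2} - 46 y + 24}, which equals f(y).
F(17/2) = - \frac{29 \log{\left(\frac{23}{2} \right)}}{196} - \frac{257 \log{\left(\frac{9}{2} \right)}}{1666} + \frac{4 \log{\left(8 \right)}}{49} + \frac{9 \operatorname{atan}{\left(\frac{17}{2} \right)}}{68} + \frac{15 \log{\left(\frac{293}{4} \right)}}{136}; F(11/2) = - \frac{29 \log{\left(\frac{17}{2} \right)}}{196} - \frac{257 \log{\left(\frac{3}{2} \right)}}{1666} + \frac{4 \log{\left(5 \right)}}{49} + \frac{9 \operatorname{atan}{\left(\frac{11}{2} \right)}}{68} + \frac{15 \log{\left(\frac{125}{4} \right)}}{136}.
Integral = F(17/2) - F(11/2) = - \frac{15 \log{\left(\frac{125}{4} \right)}}{136} - \frac{29 \log{\left(\frac{23}{2} \right)}}{196} - \frac{257 \log{\left(\frac{9}{2} \right)}}{1666} - \frac{9 \operatorname{atan}{\left(\frac{11}{2} \right)}}{68} - \frac{4 \log{\left(5 \right)}}{49} + \frac{257 \log{\left(\frac{3}{2} \right)}}{1666} + \frac{4 \log{\left(8 \right)}}{49} + \frac{9 \operatorname{atan}{\left(\frac{17}{2} \right)}}{68} + \frac{29 \log{\left(\frac{17}{2} \right)}}{196} + \frac{15 \log{\left(\frac{293}{4} \right)}}{136}.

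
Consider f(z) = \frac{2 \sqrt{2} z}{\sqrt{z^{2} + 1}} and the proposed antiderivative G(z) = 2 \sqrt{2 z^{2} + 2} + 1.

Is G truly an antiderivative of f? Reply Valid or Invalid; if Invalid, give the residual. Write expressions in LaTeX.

Valid - differentiating G returns exactly f.

d/dz[G] = \frac{2 \sqrt{2} z}{\sqrt{z^{2} + 1}}
This equals f(z) exactly, so the claim holds.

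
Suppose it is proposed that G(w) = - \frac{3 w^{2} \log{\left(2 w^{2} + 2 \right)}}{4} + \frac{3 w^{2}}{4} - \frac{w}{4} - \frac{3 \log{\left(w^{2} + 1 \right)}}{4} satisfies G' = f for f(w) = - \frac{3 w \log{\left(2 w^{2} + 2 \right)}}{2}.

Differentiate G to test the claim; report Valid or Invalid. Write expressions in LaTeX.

d/dw[G] = - \frac{3 w \log{\left(w^{2} + 1 \right)}}{2} - \frac{3 w \log{\left(2 \right)}}{2} - \frac{1}{4}
d/dw[G] - f(w) = - \frac{1}{4} != 0.

Invalid: d/dw[G] - f = - \frac{1}{4}, which is not 0.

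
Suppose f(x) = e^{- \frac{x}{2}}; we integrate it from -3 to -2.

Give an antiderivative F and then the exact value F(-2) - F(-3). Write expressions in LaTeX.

Antiderivative: F(x) = - 2 e^{- \frac{x}{2}}; value = - 2 e + 2 e^{\frac{3}{2}}

Whatever form F(x) takes, F'(x) = f(x) is non-negotiable.
F(x) = - 2 e^{- \frac{x}{2}} is an antiderivative of f.
Check: d/dx[- 2 e^{- \frac{x}{2}}] = e^{- \frac{x}{2}} = f(x).
F(-2) = - 2 e; F(-3) = - 2 e^{\frac{3}{2}}.
Integral = F(-2) - F(-3) = - 2 e + 2 e^{\frac{3}{2}}.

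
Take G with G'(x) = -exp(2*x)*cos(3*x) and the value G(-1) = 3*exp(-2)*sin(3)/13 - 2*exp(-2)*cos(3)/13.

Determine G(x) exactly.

Check a candidate G(x) by differentiating: d/dx[G] must match the given G'(x).
A general antiderivative is -3*exp(2*x)*sin(3*x)/13 - 2*exp(2*x)*cos(3*x)/13 + C.
The condition gives C = 3*exp(-2)*sin(3)/13 - 2*exp(-2)*cos(3)/13 - (3*exp(-2)*sin(3)/13 - 2*exp(-2)*cos(3)/13) = 0.
So G(x) = -(3*sin(3*x) + 2*cos(3*x))*exp(2*x)/13.
Check: d/dx[-(3*sin(3*x) + 2*cos(3*x))*exp(2*x)/13] = -exp(2*x)*cos(3*x) = G'(x).

G(x) = -(3*sin(3*x) + 2*cos(3*x))*exp(2*x)/13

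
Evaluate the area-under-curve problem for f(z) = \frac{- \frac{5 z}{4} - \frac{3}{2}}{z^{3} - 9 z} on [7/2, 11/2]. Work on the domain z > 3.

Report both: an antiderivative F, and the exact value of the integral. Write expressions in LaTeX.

Factor the denominator (4 z \left(z - 3\right) \left(z + 3\right)) and decompose: f = \frac{1}{8 \left(z + 3\right)} - \frac{7}{24 \left(z - 3\right)} + \frac{1}{6 z}; each piece integrates to a log, atan, or power term.
F(z) = \frac{\log{\left(z \right)}}{6} - \frac{7 \log{\left(z - 3 \right)}}{24} + \frac{\log{\left(z + 3 \right)}}{8} is an antiderivative of f.
Check: d/dz[\frac{\log{\left(z \right)}}{6} - \frac{7 \log{\left(z - 3 \right)}}{24} + \frac{\log{\left(z + 3 \right)}}{8}] = \frac{- 5 z - 6}{4 z^{3} - 36 z}, which equals f(z).
F(11/2) = - \frac{7 \log{\left(\frac{5}{2} \right)}}{24} + \frac{\log{\left(\frac{17}{2} \right)}}{8} + \frac{\log{\left(\frac{11}{2} \right)}}{6}; F(7/2) = \frac{7 \log{\left(2 \right)}}{24} + \frac{\log{\left(\frac{7}{2} \right)}}{6} + \frac{\log{\left(\frac{13}{2} \right)}}{8}.
Integral = F(11/2) - F(7/2) = - \frac{7 \log{\left(\frac{5}{2} \right)}}{24} - \frac{\log{\left(\frac{13}{2} \right)}}{8} - \frac{\log{\left(\frac{7}{2} \right)}}{6} - \frac{7 \log{\left(2 \right)}}{24} + \frac{\log{\left(\frac{17}{2} \right)}}{8} + \frac{\log{\left(\frac{11}{2} \right)}}{6}.

Antiderivative: F(z) = \frac{\log{\left(z \right)}}{6} - \frac{7 \log{\left(z - 3 \right)}}{24} + \frac{\log{\left(z + 3 \right)}}{8}; value = - \frac{7 \log{\left(\frac{5}{2} \right)}}{24} - \frac{\log{\left(\frac{13}{2} \right)}}{8} - \frac{\log{\left(\frac{7}{2} \right)}}{6} - \frac{7 \log{\left(2 \right)}}{24} + \frac{\log{\left(\frac{17}{2} \right)}}{8} + \frac{\log{\left(\frac{11}{2} \right)}}{6}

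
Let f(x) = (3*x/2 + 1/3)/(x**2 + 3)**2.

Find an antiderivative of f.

An antiderivative is F(x) = (2*x - 27)/(36*x**2 + 108) + sqrt(3)*atan(sqrt(3)*x/3)/54.

For F(x) to be correct the identity F'(x) - f(x) = 0 must hold.
Check: d/dx[(2*x - 27)/(36*x**2 + 108) + sqrt(3)*atan(sqrt(3)*x/3)/54] = (9*x + 2)/(6*x**4 + 36*x**2 + 54), which equals f(x).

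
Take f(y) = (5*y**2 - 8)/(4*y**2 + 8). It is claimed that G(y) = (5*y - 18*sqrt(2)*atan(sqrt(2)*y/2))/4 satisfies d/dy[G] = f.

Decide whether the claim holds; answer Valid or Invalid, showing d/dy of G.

d/dy[G] = (5*y**2 - 26)/(4*y**2 + 8)
d/dy[G] - f(y) = -9/(2*y**2 + 4) != 0.

Invalid: d/dy[G] - f = -9/(2*y**2 + 4), which is not 0.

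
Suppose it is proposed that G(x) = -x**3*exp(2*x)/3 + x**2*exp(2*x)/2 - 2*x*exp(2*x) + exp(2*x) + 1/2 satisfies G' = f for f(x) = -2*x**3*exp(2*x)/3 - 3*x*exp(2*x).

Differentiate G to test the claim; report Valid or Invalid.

Valid - differentiating G returns exactly f.

d/dx[G] = -2*x**3*exp(2*x)/3 - 3*x*exp(2*x)
This equals f(x) exactly, so the claim holds.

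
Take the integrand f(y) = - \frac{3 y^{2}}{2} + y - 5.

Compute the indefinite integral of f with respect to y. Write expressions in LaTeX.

Integrate term by term and add the pieces.
Check: d/dy[- \frac{y^{3}}{2} + \frac{y^{2}}{2} - 5 y] = - \frac{3 y^{2}}{2} + y - 5 = f(y).

F(y) = - \frac{y^{3}}{2} + \frac{y^{2}}{2} - 5 y + C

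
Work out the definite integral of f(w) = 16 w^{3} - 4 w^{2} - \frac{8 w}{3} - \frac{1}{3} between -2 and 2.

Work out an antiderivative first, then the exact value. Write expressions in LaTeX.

The integrand splits into summands that can be handled one at a time.
F(w) = \frac{w \left(12 w^{3} - 4 w^{2} - 4 w - 1\right)}{3} is an antiderivative of f.
Check: d/dw[\frac{w \left(12 w^{3} - 4 w^{2} - 4 w - 1\right)}{3}] = 16 w^{3} - 4 w^{2} - \frac{8 w}{3} - \frac{1}{3} = f(w).
F(2) = \frac{142}{3}; F(-2) = 70.
Integral = F(2) - F(-2) = - \frac{68}{3}.

Antiderivative: F(w) = \frac{w \left(12 w^{3} - 4 w^{2} - 4 w - 1\right)}{3}; value = - \frac{68}{3}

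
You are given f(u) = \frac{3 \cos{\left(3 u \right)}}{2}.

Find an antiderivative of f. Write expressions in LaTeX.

An antiderivative is F(u) = \frac{\sin{\left(3 u \right)}}{2}.

A candidate is checked by its d/du: the result must match f(u).
Check: d/du[\frac{\sin{\left(3 u \right)}}{2}] = \frac{3 \cos{\left(3 u \right)}}{2} = f(u).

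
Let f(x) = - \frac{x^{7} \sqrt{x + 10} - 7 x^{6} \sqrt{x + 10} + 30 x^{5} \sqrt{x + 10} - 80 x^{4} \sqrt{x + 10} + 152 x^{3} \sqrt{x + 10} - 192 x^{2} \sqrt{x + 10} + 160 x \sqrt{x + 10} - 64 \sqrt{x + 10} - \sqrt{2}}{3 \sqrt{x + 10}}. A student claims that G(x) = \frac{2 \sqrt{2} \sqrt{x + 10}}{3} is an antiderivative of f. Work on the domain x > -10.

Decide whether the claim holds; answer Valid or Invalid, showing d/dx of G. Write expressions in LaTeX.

Invalid: d/dx[G] - f = \frac{x^{7}}{3} - \frac{7 x^{6}}{3} + 10 x^{5} - \frac{80 x^{4}}{3} + \frac{152 x^{3}}{3} - 64 x^{2} + \frac{160 x}{3} - \frac{64}{3}, which is not 0.

d/dx[G] = \frac{\sqrt{2}}{3 \sqrt{x + 10}}
d/dx[G] - f(x) = \frac{x^{7}}{3} - \frac{7 x^{6}}{3} + 10 x^{5} - \frac{80 x^{4}}{3} + \frac{152 x^{3}}{3} - 64 x^{2} + \frac{160 x}{3} - \frac{64}{3} != 0.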